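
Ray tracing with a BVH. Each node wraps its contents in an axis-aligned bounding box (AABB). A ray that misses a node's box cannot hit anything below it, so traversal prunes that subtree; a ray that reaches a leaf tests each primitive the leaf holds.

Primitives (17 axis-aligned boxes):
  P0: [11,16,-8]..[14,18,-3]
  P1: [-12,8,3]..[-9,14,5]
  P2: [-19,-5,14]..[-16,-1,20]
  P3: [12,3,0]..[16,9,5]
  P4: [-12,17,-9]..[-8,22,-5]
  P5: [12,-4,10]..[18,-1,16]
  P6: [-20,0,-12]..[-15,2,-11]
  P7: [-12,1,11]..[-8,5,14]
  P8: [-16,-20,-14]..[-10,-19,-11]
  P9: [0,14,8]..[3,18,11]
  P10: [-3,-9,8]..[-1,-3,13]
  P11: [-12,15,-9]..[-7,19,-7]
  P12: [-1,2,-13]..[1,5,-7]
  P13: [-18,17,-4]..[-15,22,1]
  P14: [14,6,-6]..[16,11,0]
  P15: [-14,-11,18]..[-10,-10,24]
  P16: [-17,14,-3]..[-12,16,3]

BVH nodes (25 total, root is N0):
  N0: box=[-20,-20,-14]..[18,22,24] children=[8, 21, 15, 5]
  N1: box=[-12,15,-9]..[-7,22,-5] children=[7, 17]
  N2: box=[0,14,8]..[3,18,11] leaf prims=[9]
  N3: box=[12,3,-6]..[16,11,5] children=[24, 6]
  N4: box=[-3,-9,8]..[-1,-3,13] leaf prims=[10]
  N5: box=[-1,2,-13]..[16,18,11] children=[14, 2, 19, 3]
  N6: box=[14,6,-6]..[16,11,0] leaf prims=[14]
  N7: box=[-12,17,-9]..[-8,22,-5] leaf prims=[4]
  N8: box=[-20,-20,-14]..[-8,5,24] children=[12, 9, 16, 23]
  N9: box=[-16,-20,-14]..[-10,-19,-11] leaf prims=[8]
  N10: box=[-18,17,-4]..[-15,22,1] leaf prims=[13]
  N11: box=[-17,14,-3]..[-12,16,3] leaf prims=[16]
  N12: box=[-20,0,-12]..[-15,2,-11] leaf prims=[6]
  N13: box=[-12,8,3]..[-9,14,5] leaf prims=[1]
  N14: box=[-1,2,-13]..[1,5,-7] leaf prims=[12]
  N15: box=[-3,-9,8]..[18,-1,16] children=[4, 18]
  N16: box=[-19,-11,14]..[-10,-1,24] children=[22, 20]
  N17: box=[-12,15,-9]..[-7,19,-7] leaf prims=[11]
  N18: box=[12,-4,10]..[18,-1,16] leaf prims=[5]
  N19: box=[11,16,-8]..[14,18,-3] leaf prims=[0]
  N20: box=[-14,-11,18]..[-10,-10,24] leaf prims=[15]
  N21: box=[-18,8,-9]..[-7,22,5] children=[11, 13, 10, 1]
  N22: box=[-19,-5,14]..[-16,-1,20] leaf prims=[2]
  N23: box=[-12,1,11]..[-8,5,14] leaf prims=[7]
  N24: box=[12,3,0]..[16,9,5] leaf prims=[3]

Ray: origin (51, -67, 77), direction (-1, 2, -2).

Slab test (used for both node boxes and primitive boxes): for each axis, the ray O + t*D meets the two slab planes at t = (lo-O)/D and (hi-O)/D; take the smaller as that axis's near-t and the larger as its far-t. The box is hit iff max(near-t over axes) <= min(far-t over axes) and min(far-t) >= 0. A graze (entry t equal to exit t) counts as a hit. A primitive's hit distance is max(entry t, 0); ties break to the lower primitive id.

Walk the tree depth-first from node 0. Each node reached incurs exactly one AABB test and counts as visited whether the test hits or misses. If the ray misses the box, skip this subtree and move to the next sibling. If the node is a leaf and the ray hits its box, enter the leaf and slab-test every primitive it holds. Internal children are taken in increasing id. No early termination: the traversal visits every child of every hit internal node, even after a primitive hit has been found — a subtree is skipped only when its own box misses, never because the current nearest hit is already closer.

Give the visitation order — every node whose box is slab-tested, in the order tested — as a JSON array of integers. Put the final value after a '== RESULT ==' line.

Walk:
N0 x:[33,71] y:[47/2,89/2] z:[53/2,91/2] -> hit [33,89/2], descend [5, 8, 15, 21]
  N5 x:[35,52] y:[69/2,85/2] z:[33,45] -> hit [35,85/2], descend [2, 3, 14, 19]
    N2 x:[48,51] y:[81/2,85/2] z:[33,69/2] -> miss, prune
    N3 x:[35,39] y:[35,39] z:[36,83/2] -> hit [36,39], descend [6, 24]
      N6 x:[35,37] y:[73/2,39] z:[77/2,83/2] -> miss, prune
      N24 x:[35,39] y:[35,38] z:[36,77/2] -> hit [36,38] leaf, test {P3@t=36}
    N14 x:[50,52] y:[69/2,36] z:[42,45] -> miss, prune
    N19 x:[37,40] y:[83/2,85/2] z:[40,85/2] -> miss, prune
  N8 x:[59,71] y:[47/2,36] z:[53/2,91/2] -> miss, prune
  N15 x:[33,54] y:[29,33] z:[61/2,69/2] -> hit [33,33], descend [4, 18]
    N4 x:[52,54] y:[29,32] z:[32,69/2] -> miss, prune
    N18 x:[33,39] y:[63/2,33] z:[61/2,67/2] -> hit [33,33] leaf, test {P5@t=33}
  N21 x:[58,69] y:[75/2,89/2] z:[36,43] -> miss, prune

order=[0, 5, 2, 3, 6, 24, 14, 19, 8, 15, 4, 18, 21]  |boxes|=13  |leaves|=2  hit=P5

== RESULT ==
[0, 5, 2, 3, 6, 24, 14, 19, 8, 15, 4, 18, 21]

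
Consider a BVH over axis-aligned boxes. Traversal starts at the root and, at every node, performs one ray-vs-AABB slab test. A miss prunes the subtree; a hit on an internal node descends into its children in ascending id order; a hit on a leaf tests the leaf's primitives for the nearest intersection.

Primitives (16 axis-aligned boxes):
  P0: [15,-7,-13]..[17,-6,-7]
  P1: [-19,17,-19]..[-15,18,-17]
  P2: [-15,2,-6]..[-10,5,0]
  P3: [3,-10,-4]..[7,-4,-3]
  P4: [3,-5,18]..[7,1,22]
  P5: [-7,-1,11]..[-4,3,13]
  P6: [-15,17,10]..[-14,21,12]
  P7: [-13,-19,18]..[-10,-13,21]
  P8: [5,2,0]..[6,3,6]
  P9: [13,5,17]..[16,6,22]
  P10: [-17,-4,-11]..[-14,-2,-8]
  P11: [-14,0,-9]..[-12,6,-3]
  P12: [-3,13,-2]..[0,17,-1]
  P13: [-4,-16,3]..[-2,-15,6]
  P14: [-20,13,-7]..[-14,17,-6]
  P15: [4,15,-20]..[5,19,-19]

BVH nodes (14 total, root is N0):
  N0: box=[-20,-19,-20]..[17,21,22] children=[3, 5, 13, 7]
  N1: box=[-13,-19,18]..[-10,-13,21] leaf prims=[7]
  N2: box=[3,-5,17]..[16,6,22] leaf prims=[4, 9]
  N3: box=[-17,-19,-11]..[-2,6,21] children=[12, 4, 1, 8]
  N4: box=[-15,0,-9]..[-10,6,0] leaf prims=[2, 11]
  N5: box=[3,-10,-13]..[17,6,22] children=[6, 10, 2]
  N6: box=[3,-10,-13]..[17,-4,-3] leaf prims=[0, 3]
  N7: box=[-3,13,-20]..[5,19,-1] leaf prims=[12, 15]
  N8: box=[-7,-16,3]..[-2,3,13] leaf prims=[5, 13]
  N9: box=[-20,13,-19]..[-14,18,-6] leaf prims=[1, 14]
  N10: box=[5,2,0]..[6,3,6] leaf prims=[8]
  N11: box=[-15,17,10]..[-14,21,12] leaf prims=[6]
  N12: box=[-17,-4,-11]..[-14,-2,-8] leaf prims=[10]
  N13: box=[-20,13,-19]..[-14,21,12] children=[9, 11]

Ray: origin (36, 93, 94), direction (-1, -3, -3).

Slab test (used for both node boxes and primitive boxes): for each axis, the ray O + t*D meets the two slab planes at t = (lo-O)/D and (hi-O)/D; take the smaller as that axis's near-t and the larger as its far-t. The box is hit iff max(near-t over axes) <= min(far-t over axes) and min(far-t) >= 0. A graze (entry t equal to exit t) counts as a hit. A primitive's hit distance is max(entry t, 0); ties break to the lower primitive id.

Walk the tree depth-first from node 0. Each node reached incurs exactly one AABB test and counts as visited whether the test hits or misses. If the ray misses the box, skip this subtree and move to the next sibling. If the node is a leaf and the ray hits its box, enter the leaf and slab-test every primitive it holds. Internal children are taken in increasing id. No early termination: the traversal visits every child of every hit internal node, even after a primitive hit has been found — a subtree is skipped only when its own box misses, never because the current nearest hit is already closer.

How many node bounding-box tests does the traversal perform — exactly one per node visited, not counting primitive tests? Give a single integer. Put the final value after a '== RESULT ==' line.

Traverse from the root:
N0 x:[19,56] y:[24,112/3] z:[24,38] -> hit [24,112/3], descend [3, 5, 7, 13]
  N3 x:[38,53] y:[29,112/3] z:[73/3,35] -> miss, prune
  N5 x:[19,33] y:[29,103/3] z:[24,107/3] -> hit [29,33], descend [2, 6, 10]
    N2 x:[20,33] y:[29,98/3] z:[24,77/3] -> miss, prune
    N6 x:[19,33] y:[97/3,103/3] z:[97/3,107/3] -> hit [97/3,33] leaf, test {P0(miss), P3@t=97/3}
    N10 x:[30,31] y:[30,91/3] z:[88/3,94/3] -> hit [30,91/3] leaf, test {P8@t=30}
  N7 x:[31,39] y:[74/3,80/3] z:[95/3,38] -> miss, prune
  N13 x:[50,56] y:[24,80/3] z:[82/3,113/3] -> miss, prune

Visited [0, 3, 5, 2, 6, 10, 7, 13]. Tests: 8 box, 2 leaf. Nearest: P8.

== RESULT ==
8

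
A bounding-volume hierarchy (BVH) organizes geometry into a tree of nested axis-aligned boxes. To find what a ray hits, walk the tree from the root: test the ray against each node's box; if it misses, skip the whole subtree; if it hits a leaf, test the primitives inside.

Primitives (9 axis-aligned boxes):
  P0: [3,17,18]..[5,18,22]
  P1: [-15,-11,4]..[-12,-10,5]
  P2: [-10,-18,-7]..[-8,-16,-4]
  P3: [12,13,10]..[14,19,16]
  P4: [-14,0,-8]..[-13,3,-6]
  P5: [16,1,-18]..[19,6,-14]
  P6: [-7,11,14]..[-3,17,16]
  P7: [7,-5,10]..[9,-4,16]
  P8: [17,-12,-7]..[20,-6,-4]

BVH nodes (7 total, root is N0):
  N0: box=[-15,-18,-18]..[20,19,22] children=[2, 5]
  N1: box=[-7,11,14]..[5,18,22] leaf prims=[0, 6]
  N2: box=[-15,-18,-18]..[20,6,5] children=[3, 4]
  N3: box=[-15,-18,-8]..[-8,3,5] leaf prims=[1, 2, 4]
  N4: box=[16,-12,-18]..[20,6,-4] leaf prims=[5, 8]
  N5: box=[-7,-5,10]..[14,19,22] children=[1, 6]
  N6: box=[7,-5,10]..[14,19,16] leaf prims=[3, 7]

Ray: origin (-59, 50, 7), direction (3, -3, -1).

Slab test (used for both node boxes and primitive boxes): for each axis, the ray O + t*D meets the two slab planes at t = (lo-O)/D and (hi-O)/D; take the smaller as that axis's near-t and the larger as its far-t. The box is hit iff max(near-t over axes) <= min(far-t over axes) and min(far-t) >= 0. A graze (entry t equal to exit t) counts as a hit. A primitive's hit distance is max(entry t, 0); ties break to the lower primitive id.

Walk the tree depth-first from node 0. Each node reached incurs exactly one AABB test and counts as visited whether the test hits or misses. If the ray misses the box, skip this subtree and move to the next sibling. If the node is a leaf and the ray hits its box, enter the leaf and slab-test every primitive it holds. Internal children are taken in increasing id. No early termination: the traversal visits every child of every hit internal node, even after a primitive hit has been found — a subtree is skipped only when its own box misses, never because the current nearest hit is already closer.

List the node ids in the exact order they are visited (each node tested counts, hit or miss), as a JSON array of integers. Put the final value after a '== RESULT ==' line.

Traverse from the root:
N0 x:[44/3,79/3] y:[31/3,68/3] z:[-15,25] -> hit [44/3,68/3], descend [2, 5]
  N2 x:[44/3,79/3] y:[44/3,68/3] z:[2,25] -> hit [44/3,68/3], descend [3, 4]
    N3 x:[44/3,17] y:[47/3,68/3] z:[2,15] -> miss, prune
    N4 x:[25,79/3] y:[44/3,62/3] z:[11,25] -> miss, prune
  N5 x:[52/3,73/3] y:[31/3,55/3] z:[-15,-3] -> miss, prune

order=[0, 2, 3, 4, 5]  |boxes|=5  |leaves|=0  hit=miss

== RESULT ==
[0, 2, 3, 4, 5]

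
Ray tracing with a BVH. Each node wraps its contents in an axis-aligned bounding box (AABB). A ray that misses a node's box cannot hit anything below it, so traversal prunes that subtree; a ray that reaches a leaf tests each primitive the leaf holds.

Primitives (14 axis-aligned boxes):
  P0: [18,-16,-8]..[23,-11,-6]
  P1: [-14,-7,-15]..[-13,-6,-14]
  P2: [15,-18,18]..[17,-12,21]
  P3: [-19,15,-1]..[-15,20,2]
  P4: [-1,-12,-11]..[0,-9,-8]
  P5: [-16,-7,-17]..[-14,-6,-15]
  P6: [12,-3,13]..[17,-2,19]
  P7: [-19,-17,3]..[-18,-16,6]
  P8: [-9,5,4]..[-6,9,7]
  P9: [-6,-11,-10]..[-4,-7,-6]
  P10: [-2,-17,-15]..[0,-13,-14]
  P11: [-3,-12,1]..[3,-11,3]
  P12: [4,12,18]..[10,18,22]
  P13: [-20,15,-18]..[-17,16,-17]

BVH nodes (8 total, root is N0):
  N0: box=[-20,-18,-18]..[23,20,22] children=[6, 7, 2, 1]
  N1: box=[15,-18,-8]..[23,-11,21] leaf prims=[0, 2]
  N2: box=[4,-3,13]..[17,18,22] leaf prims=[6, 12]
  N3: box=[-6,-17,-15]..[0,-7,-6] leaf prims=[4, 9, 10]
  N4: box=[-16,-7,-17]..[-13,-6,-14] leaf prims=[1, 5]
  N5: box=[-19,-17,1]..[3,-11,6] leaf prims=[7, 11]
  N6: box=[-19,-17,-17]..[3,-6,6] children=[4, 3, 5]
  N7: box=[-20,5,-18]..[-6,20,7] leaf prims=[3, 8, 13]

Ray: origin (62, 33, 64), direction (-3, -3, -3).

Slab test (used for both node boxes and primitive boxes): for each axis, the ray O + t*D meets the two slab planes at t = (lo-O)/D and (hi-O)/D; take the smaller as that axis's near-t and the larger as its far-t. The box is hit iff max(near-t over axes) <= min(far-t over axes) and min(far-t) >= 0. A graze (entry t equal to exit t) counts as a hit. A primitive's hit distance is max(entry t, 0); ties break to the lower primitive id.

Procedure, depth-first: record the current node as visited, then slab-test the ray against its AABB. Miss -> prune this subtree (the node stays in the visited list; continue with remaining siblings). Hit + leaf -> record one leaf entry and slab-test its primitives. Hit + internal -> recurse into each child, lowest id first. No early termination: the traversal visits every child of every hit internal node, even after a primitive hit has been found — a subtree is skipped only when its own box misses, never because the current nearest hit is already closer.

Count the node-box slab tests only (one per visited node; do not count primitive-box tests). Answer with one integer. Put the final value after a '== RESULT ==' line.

Walk:
N0 x:[13,82/3] y:[13/3,17] z:[14,82/3] -> hit [14,17], descend [1, 2, 6, 7]
  N1 x:[13,47/3] y:[44/3,17] z:[43/3,24] -> hit [44/3,47/3] leaf, test {P0(miss), P2@t=15}
  N2 x:[15,58/3] y:[5,12] z:[14,17] -> miss, prune
  N6 x:[59/3,27] y:[13,50/3] z:[58/3,27] -> miss, prune
  N7 x:[68/3,82/3] y:[13/3,28/3] z:[19,82/3] -> miss, prune

Summary -> nodes [0, 1, 2, 6, 7]; box-tests=5; leaf-entries=1; first=P2

== RESULT ==
5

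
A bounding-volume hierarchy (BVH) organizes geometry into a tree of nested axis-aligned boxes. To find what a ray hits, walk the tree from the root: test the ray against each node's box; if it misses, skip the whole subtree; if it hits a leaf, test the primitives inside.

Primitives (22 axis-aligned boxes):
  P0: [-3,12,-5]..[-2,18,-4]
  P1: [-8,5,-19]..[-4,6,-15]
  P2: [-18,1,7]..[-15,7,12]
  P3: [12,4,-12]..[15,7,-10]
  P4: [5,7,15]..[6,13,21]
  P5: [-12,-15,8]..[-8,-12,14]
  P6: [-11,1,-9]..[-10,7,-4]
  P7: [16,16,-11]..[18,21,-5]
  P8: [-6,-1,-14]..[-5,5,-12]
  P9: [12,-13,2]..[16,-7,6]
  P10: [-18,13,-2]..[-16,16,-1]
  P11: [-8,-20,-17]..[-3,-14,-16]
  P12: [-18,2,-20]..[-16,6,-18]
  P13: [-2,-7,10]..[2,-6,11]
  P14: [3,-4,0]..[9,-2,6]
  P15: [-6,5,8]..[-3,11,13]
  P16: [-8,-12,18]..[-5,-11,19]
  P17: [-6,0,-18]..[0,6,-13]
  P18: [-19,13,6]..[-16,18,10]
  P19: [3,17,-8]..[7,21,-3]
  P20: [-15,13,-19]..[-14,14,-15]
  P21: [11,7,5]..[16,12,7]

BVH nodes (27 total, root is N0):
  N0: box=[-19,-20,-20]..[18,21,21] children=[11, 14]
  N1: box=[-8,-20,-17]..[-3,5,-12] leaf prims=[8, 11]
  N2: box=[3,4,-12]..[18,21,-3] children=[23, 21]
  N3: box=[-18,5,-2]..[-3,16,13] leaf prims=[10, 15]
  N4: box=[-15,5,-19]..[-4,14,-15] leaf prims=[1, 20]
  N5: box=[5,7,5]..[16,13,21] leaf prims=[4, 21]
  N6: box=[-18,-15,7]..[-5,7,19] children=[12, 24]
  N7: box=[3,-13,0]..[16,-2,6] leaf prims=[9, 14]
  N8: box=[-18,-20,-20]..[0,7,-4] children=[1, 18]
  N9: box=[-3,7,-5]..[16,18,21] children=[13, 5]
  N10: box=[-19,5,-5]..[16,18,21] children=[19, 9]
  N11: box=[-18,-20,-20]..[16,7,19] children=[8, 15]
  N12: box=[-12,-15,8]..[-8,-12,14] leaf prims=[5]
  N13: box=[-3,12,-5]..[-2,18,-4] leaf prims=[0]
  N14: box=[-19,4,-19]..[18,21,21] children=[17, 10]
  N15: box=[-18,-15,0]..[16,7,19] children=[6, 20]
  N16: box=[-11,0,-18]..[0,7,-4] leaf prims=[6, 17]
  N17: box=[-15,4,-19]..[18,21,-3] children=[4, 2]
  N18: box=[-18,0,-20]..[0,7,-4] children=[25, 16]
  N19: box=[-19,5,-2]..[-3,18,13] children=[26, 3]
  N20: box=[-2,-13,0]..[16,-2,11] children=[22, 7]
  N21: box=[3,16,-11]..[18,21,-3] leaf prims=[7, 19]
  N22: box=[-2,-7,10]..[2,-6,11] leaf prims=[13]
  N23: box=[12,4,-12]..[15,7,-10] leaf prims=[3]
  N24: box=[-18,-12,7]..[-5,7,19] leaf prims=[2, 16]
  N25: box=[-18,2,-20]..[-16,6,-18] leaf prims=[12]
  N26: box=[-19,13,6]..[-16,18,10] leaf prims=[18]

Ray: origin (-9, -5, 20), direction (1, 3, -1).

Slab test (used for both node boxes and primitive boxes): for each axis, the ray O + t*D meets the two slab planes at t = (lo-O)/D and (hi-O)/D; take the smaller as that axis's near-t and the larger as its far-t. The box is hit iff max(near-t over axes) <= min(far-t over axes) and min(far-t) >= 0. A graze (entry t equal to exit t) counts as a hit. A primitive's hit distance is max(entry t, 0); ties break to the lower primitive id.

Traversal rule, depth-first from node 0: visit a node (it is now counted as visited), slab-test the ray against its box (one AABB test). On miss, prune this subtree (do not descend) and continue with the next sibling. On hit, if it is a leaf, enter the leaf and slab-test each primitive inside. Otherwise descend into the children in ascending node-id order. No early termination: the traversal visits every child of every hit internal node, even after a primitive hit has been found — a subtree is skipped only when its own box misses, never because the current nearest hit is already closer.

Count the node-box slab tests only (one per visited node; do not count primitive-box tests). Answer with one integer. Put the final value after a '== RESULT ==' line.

Trace the traversal:
N0 x:[-10,27] y:[-5,26/3] z:[-1,40] -> hit [-1,26/3], descend [11, 14]
  N11 x:[-9,25] y:[-5,4] z:[1,40] -> hit [1,4], descend [8, 15]
    N8 x:[-9,9] y:[-5,4] z:[24,40] -> miss, prune
    N15 x:[-9,25] y:[-10/3,4] z:[1,20] -> hit [1,4], descend [6, 20]
      N6 x:[-9,4] y:[-10/3,4] z:[1,13] -> hit [1,4], descend [12, 24]
        N12 x:[-3,1] y:[-10/3,-7/3] z:[6,12] -> miss, prune
        N24 x:[-9,4] y:[-7/3,4] z:[1,13] -> hit [1,4] leaf, test {P2(miss), P16(miss)}
      N20 x:[7,25] y:[-8/3,1] z:[9,20] -> miss, prune
  N14 x:[-10,27] y:[3,26/3] z:[-1,39] -> hit [3,26/3], descend [10, 17]
    N10 x:[-10,25] y:[10/3,23/3] z:[-1,25] -> hit [10/3,23/3], descend [9, 19]
      N9 x:[6,25] y:[4,23/3] z:[-1,25] -> hit [6,23/3], descend [5, 13]
        N5 x:[14,25] y:[4,6] z:[-1,15] -> miss, prune
        N13 x:[6,7] y:[17/3,23/3] z:[24,25] -> miss, prune
      N19 x:[-10,6] y:[10/3,23/3] z:[7,22] -> miss, prune
    N17 x:[-6,27] y:[3,26/3] z:[23,39] -> miss, prune

Summary -> nodes [0, 11, 8, 15, 6, 12, 24, 20, 14, 10, 9, 5, 13, 19, 17]; box-tests=15; leaf-entries=1; first=miss

== RESULT ==
15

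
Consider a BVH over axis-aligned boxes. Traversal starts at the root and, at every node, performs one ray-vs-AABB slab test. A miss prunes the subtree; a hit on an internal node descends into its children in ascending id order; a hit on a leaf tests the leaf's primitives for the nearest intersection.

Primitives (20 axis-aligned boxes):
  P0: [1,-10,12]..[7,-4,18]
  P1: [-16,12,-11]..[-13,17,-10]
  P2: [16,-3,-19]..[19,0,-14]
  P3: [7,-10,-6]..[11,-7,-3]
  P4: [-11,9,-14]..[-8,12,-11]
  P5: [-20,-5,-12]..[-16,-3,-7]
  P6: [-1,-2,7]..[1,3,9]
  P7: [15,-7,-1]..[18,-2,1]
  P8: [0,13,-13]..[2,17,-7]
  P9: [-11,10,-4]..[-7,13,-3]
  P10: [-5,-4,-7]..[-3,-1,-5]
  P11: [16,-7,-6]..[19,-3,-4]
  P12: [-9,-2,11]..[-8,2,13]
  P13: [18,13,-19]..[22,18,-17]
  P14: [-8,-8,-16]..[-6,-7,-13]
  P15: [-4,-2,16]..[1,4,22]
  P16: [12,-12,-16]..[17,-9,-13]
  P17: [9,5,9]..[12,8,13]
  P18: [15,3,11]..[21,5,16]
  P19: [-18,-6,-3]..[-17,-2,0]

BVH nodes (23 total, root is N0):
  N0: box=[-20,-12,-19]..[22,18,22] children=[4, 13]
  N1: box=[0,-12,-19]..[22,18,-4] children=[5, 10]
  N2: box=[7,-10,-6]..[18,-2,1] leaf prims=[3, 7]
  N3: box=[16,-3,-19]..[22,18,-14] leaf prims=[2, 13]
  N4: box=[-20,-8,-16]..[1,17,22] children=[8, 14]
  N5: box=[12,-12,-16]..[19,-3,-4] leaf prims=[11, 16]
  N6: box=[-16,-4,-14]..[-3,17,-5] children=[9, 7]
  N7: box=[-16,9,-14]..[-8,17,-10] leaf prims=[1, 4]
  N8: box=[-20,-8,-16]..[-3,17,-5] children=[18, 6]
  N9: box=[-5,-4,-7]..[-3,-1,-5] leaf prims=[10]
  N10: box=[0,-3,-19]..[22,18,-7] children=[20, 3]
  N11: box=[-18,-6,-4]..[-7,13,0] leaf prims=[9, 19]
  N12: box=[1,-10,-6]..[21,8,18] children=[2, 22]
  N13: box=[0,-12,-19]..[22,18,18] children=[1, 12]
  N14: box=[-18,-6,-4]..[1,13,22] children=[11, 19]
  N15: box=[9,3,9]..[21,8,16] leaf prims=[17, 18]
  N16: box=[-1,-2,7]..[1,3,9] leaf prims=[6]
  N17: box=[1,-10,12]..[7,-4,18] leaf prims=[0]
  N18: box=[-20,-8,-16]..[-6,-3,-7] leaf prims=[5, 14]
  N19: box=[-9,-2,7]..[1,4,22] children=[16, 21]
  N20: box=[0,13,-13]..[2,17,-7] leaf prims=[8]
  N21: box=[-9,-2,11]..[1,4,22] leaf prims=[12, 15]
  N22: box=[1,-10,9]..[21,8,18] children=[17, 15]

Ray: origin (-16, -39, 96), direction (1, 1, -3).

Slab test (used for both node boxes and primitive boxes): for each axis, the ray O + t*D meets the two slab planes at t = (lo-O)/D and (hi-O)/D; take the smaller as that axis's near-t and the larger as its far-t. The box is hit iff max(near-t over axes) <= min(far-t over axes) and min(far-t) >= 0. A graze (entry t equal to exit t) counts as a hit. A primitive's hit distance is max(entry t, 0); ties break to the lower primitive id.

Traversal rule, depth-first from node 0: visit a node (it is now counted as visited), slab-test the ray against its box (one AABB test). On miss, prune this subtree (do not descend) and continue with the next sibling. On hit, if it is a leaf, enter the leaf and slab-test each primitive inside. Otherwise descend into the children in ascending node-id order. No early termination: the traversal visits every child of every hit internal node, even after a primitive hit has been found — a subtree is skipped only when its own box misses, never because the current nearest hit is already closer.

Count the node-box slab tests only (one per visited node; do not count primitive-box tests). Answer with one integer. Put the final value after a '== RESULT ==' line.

Walk:
N0 x:[-4,38] y:[27,57] z:[74/3,115/3] -> hit [27,38], descend [4, 13]
  N4 x:[-4,17] y:[31,56] z:[74/3,112/3] -> miss, prune
  N13 x:[16,38] y:[27,57] z:[26,115/3] -> hit [27,38], descend [1, 12]
    N1 x:[16,38] y:[27,57] z:[100/3,115/3] -> hit [100/3,38], descend [5, 10]
      N5 x:[28,35] y:[27,36] z:[100/3,112/3] -> hit [100/3,35] leaf, test {P11@t=100/3, P16(miss)}
      N10 x:[16,38] y:[36,57] z:[103/3,115/3] -> hit [36,38], descend [3, 20]
        N3 x:[32,38] y:[36,57] z:[110/3,115/3] -> hit [110/3,38] leaf, test {P2(miss), P13(miss)}
        N20 x:[16,18] y:[52,56] z:[103/3,109/3] -> miss, prune
    N12 x:[17,37] y:[29,47] z:[26,34] -> hit [29,34], descend [2, 22]
      N2 x:[23,34] y:[29,37] z:[95/3,34] -> hit [95/3,34] leaf, test {P3(miss), P7@t=32}
      N22 x:[17,37] y:[29,47] z:[26,29] -> hit [29,29], descend [15, 17]
        N15 x:[25,37] y:[42,47] z:[80/3,29] -> miss, prune
        N17 x:[17,23] y:[29,35] z:[26,28] -> miss, prune

13 AABB tests over nodes [0, 4, 13, 1, 5, 10, 3, 20, 12, 2, 22, 15, 17]; 3 leaves entered; closest P7.

== RESULT ==
13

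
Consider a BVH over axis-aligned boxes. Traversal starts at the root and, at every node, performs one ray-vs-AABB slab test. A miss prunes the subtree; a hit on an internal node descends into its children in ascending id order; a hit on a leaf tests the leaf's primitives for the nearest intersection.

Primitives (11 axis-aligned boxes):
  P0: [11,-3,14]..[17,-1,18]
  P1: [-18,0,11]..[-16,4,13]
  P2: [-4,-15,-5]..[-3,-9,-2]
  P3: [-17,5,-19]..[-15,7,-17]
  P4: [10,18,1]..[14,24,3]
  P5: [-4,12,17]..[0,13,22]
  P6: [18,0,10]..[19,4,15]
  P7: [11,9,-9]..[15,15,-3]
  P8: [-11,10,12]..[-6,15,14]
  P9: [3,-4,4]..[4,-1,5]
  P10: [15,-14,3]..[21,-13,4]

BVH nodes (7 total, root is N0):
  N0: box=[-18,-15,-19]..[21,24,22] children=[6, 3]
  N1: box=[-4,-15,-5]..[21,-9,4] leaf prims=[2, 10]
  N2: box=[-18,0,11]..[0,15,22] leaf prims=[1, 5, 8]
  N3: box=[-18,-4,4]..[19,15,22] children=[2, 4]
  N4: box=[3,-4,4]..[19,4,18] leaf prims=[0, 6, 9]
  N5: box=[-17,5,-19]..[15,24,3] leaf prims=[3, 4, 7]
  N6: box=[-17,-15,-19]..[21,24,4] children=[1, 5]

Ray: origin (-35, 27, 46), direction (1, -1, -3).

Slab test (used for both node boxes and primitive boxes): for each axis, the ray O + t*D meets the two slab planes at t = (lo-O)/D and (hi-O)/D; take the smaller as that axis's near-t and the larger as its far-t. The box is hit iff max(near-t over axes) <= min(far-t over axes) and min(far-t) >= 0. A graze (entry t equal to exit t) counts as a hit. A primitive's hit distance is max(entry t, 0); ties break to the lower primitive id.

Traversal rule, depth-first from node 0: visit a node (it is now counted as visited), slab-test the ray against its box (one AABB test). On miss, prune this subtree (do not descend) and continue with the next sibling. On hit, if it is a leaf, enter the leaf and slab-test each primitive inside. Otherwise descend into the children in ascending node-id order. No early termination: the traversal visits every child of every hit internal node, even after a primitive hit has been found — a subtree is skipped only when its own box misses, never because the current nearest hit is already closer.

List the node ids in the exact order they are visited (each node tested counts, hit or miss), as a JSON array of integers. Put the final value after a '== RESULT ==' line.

Traverse from the root:
N0 x:[17,56] y:[3,42] z:[8,65/3] -> hit [17,65/3], descend [3, 6]
  N3 x:[17,54] y:[12,31] z:[8,14] -> miss, prune
  N6 x:[18,56] y:[3,42] z:[14,65/3] -> hit [18,65/3], descend [1, 5]
    N1 x:[31,56] y:[36,42] z:[14,17] -> miss, prune
    N5 x:[18,50] y:[3,22] z:[43/3,65/3] -> hit [18,65/3] leaf, test {P3(miss), P4(miss), P7(miss)}

Visited [0, 3, 6, 1, 5]. Tests: 5 box, 1 leaf. Nearest: miss.

== RESULT ==
[0, 3, 6, 1, 5]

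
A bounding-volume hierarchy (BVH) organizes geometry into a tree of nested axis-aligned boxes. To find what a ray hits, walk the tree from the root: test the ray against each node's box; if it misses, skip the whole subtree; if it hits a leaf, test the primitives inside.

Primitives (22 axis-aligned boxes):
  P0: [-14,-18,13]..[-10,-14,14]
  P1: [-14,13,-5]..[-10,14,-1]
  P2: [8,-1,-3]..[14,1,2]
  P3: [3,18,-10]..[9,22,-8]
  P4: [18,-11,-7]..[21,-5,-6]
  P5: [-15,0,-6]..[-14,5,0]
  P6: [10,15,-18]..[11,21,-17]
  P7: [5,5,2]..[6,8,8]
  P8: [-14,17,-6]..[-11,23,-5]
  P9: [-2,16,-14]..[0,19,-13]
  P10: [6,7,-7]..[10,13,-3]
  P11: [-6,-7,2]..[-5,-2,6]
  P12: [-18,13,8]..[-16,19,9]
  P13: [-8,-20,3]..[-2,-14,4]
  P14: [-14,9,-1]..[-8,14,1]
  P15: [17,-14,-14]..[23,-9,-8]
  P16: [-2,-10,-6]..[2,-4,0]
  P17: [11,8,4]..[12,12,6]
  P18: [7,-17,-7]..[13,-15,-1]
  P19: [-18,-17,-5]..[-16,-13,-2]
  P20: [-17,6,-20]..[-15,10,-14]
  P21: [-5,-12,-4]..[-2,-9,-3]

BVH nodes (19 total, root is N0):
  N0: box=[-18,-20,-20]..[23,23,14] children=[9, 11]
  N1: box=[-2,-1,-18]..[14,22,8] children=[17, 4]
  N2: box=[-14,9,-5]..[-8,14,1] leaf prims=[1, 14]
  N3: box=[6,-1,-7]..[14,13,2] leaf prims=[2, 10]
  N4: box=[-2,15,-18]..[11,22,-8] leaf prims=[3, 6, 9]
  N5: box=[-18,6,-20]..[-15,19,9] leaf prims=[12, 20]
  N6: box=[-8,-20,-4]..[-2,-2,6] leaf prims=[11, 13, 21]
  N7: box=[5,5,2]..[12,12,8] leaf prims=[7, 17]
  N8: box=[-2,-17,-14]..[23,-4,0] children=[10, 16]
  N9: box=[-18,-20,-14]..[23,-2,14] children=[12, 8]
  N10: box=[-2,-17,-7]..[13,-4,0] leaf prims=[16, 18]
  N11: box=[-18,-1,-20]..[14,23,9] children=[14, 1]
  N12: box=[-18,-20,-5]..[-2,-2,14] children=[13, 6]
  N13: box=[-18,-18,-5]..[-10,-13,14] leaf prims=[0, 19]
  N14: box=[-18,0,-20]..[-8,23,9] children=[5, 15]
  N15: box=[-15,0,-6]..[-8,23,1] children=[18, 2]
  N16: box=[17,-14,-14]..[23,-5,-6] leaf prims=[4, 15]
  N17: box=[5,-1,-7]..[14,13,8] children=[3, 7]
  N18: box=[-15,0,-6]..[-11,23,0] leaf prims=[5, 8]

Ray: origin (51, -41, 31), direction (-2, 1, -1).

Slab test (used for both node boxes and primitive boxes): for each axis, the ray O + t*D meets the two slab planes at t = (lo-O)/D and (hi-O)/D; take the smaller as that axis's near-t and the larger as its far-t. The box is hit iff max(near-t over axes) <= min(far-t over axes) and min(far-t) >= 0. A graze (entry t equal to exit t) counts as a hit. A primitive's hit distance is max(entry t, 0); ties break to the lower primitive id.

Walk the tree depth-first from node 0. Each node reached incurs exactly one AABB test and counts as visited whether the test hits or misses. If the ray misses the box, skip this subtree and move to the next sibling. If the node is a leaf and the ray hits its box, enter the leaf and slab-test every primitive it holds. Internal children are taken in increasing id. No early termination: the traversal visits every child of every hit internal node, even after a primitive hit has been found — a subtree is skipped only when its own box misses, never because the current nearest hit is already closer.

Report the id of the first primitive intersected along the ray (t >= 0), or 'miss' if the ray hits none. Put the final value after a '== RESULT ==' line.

Trace the traversal:
N0 x:[14,69/2] y:[21,64] z:[17,51] -> hit [21,69/2], descend [9, 11]
  N9 x:[14,69/2] y:[21,39] z:[17,45] -> hit [21,69/2], descend [8, 12]
    N8 x:[14,53/2] y:[24,37] z:[31,45] -> miss, prune
    N12 x:[53/2,69/2] y:[21,39] z:[17,36] -> hit [53/2,69/2], descend [6, 13]
      N6 x:[53/2,59/2] y:[21,39] z:[25,35] -> hit [53/2,59/2] leaf, test {P11(miss), P13@t=27, P21(miss)}
      N13 x:[61/2,69/2] y:[23,28] z:[17,36] -> miss, prune
  N11 x:[37/2,69/2] y:[40,64] z:[22,51] -> miss, prune

7 AABB tests over nodes [0, 9, 8, 12, 6, 13, 11]; 1 leaf entered; closest P13.

== RESULT ==
13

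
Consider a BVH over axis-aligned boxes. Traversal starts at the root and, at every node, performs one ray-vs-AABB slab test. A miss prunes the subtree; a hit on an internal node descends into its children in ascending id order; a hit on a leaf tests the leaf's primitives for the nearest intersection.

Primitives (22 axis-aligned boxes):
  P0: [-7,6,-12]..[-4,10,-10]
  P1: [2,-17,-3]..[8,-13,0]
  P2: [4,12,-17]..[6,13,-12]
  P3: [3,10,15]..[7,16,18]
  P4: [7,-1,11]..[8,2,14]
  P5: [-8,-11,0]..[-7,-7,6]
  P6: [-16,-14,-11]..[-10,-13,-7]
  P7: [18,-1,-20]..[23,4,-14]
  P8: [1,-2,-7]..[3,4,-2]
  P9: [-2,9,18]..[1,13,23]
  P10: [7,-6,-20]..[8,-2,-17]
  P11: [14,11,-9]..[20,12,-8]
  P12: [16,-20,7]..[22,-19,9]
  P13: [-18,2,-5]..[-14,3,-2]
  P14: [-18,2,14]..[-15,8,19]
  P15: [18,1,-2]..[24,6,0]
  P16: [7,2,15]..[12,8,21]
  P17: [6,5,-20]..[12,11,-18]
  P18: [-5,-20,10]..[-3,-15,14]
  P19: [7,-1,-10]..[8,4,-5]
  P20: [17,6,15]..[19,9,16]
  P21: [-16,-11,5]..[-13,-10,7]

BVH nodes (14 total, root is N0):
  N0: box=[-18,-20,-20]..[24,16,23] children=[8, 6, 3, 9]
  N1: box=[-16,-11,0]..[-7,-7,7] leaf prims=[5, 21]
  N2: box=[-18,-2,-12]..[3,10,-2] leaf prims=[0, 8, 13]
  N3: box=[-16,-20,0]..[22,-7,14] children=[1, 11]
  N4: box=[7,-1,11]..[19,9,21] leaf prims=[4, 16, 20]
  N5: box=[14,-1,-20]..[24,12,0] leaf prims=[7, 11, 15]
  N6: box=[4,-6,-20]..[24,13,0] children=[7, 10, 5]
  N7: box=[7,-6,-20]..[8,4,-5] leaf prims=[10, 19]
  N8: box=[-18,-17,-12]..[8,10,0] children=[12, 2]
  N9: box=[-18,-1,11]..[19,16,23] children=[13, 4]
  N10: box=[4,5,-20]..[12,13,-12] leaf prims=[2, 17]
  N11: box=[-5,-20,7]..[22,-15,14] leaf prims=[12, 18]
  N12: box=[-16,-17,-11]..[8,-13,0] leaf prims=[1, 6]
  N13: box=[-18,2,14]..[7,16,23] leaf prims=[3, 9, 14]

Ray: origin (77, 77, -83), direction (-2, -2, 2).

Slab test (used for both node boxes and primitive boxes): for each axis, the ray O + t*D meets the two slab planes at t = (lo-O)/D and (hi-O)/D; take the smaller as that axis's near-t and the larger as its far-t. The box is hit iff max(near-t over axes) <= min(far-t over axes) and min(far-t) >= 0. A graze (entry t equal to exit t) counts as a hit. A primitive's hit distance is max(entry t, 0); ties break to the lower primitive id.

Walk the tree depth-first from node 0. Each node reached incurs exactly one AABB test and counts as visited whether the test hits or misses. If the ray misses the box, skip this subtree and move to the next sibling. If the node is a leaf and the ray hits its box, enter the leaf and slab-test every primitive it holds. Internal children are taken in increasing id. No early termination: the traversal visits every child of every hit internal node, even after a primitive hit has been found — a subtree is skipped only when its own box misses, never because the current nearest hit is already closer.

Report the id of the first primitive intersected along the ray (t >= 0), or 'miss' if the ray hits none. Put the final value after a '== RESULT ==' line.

Traverse from the root:
N0 x:[53/2,95/2] y:[61/2,97/2] z:[63/2,53] -> hit [63/2,95/2], descend [3, 6, 8, 9]
  N3 x:[55/2,93/2] y:[42,97/2] z:[83/2,97/2] -> hit [42,93/2], descend [1, 11]
    N1 x:[42,93/2] y:[42,44] z:[83/2,45] -> hit [42,44] leaf, test {P5@t=42, P21(miss)}
    N11 x:[55/2,41] y:[46,97/2] z:[45,97/2] -> miss, prune
  N6 x:[53/2,73/2] y:[32,83/2] z:[63/2,83/2] -> hit [32,73/2], descend [5, 7, 10]
    N5 x:[53/2,63/2] y:[65/2,39] z:[63/2,83/2] -> miss, prune
    N7 x:[69/2,35] y:[73/2,83/2] z:[63/2,39] -> miss, prune
    N10 x:[65/2,73/2] y:[32,36] z:[63/2,71/2] -> hit [65/2,71/2] leaf, test {P2(miss), P17(miss)}
  N8 x:[69/2,95/2] y:[67/2,47] z:[71/2,83/2] -> hit [71/2,83/2], descend [2, 12]
    N2 x:[37,95/2] y:[67/2,79/2] z:[71/2,81/2] -> hit [37,79/2] leaf, test {P0(miss), P8@t=38, P13(miss)}
    N12 x:[69/2,93/2] y:[45,47] z:[36,83/2] -> miss, prune
  N9 x:[29,95/2] y:[61/2,39] z:[47,53] -> miss, prune

order=[0, 3, 1, 11, 6, 5, 7, 10, 8, 2, 12, 9]  |boxes|=12  |leaves|=3  hit=P8

== RESULT ==
8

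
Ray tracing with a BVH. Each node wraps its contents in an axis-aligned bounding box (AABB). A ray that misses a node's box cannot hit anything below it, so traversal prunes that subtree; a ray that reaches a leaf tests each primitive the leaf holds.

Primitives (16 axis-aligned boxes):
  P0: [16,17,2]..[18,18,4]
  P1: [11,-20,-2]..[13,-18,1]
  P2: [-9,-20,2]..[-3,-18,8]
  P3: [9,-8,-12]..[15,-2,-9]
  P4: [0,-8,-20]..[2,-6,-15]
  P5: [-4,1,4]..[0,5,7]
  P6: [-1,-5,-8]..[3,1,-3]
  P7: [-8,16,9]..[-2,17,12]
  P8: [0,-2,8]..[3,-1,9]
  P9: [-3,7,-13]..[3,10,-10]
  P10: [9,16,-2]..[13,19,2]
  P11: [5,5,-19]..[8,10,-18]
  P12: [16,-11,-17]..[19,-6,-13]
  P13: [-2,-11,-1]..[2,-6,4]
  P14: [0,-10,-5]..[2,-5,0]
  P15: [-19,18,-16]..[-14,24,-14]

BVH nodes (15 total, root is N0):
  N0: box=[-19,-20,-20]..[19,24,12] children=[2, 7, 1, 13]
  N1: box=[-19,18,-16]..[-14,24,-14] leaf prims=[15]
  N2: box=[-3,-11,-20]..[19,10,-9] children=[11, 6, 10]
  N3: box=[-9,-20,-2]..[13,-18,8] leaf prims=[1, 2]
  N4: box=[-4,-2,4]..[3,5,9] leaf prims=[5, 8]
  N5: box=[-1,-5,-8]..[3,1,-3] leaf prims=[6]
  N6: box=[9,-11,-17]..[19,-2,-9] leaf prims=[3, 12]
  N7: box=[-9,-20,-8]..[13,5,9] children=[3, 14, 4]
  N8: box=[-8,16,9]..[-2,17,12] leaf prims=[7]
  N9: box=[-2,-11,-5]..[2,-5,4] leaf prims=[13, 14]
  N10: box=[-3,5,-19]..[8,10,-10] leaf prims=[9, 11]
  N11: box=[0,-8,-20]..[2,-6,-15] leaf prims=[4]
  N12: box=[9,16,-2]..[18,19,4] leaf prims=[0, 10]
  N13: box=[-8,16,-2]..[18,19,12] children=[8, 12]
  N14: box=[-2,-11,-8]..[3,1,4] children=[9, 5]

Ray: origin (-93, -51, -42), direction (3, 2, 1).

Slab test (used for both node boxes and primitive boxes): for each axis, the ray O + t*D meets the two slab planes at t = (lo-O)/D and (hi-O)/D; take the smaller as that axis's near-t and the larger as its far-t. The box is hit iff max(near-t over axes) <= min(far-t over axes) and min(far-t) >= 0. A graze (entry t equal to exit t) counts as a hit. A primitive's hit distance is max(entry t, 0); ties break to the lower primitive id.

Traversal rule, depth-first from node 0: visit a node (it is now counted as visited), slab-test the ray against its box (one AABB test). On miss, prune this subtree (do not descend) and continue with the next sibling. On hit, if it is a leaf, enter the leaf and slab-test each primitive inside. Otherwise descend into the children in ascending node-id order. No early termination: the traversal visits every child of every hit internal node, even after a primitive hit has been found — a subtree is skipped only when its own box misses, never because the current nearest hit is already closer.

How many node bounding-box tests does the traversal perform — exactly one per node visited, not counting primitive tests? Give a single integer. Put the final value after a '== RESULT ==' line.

Walk:
N0 x:[74/3,112/3] y:[31/2,75/2] z:[22,54] -> hit [74/3,112/3], descend [1, 2, 7, 13]
  N1 x:[74/3,79/3] y:[69/2,75/2] z:[26,28] -> miss, prune
  N2 x:[30,112/3] y:[20,61/2] z:[22,33] -> hit [30,61/2], descend [6, 10, 11]
    N6 x:[34,112/3] y:[20,49/2] z:[25,33] -> miss, prune
    N10 x:[30,101/3] y:[28,61/2] z:[23,32] -> hit [30,61/2] leaf, test {P9@t=30, P11(miss)}
    N11 x:[31,95/3] y:[43/2,45/2] z:[22,27] -> miss, prune
  N7 x:[28,106/3] y:[31/2,28] z:[34,51] -> miss, prune
  N13 x:[85/3,37] y:[67/2,35] z:[40,54] -> miss, prune

Visited [0, 1, 2, 6, 10, 11, 7, 13]. Tests: 8 box, 1 leaf. Nearest: P9.

== RESULT ==
8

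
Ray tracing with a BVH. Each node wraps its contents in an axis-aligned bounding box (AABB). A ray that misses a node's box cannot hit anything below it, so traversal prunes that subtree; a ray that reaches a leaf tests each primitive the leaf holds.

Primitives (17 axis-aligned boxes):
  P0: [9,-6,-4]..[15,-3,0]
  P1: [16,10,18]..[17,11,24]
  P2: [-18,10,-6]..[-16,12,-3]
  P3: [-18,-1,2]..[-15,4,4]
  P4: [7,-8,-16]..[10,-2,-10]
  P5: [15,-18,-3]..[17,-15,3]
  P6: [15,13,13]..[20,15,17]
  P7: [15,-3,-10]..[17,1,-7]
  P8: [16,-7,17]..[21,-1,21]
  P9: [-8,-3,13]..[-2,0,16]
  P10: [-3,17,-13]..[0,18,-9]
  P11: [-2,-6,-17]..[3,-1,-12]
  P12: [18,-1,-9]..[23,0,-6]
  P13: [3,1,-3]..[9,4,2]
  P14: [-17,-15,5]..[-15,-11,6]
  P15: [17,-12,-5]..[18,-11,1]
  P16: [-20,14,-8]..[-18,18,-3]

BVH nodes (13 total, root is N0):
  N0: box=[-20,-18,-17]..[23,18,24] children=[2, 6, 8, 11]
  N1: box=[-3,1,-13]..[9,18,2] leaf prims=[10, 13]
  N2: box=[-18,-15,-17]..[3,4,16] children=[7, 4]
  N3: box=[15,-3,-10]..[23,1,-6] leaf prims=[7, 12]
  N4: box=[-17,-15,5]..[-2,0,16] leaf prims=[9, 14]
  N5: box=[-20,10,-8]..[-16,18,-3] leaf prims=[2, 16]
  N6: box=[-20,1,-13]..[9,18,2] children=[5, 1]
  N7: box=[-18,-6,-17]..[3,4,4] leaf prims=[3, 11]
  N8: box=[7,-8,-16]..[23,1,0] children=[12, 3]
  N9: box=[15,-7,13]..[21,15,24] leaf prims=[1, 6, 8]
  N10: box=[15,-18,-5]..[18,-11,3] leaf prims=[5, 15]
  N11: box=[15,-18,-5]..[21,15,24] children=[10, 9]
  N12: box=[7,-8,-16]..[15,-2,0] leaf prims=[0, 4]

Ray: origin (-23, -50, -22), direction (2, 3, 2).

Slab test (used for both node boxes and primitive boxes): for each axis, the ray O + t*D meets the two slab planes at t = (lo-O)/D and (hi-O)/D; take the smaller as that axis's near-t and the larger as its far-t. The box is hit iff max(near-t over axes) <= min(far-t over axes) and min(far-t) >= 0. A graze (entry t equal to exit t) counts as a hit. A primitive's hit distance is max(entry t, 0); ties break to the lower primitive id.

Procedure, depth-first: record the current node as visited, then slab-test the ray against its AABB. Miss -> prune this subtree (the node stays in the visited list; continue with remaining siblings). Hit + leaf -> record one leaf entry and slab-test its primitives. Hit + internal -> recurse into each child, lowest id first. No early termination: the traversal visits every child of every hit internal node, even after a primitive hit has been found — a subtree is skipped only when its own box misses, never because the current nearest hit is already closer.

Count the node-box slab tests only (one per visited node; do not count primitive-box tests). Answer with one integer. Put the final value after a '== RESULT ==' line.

Walk:
N0 x:[3/2,23] y:[32/3,68/3] z:[5/2,23] -> hit [32/3,68/3], descend [2, 6, 8, 11]
  N2 x:[5/2,13] y:[35/3,18] z:[5/2,19] -> hit [35/3,13], descend [4, 7]
    N4 x:[3,21/2] y:[35/3,50/3] z:[27/2,19] -> miss, prune
    N7 x:[5/2,13] y:[44/3,18] z:[5/2,13] -> miss, prune
  N6 x:[3/2,16] y:[17,68/3] z:[9/2,12] -> miss, prune
  N8 x:[15,23] y:[14,17] z:[3,11] -> miss, prune
  N11 x:[19,22] y:[32/3,65/3] z:[17/2,23] -> hit [19,65/3], descend [9, 10]
    N9 x:[19,22] y:[43/3,65/3] z:[35/2,23] -> hit [19,65/3] leaf, test {P1@t=20, P6(miss), P8(miss)}
    N10 x:[19,41/2] y:[32/3,13] z:[17/2,25/2] -> miss, prune

Visited [0, 2, 4, 7, 6, 8, 11, 9, 10]. Tests: 9 box, 1 leaf. Nearest: P1.

== RESULT ==
9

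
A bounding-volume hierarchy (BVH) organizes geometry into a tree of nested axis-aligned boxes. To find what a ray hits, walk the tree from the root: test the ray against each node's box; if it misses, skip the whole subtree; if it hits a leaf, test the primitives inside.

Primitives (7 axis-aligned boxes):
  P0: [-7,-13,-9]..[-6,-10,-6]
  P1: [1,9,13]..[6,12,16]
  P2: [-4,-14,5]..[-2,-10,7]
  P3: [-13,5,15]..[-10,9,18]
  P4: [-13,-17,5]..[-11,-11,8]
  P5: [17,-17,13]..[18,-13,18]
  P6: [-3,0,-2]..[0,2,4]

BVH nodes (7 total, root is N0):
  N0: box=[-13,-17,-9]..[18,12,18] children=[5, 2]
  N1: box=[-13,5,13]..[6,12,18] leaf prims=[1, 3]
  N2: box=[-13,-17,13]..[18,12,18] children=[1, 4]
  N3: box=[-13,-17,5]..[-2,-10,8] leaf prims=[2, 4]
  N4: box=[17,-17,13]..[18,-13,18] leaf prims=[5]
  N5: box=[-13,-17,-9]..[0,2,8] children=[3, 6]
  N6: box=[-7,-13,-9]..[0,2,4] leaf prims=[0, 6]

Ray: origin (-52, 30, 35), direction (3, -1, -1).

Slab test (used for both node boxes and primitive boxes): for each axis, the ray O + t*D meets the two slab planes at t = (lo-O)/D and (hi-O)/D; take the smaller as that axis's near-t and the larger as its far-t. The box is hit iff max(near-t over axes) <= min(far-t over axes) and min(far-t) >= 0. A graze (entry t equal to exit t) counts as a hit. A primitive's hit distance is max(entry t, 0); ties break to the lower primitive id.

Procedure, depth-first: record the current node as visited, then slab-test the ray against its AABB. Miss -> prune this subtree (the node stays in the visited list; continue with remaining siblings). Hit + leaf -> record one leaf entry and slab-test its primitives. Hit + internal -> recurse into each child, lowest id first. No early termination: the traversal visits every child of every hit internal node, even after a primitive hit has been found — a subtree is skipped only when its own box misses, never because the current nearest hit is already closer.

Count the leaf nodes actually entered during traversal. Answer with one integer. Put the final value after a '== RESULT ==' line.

Trace the traversal:
N0 x:[13,70/3] y:[18,47] z:[17,44] -> hit [18,70/3], descend [2, 5]
  N2 x:[13,70/3] y:[18,47] z:[17,22] -> hit [18,22], descend [1, 4]
    N1 x:[13,58/3] y:[18,25] z:[17,22] -> hit [18,58/3] leaf, test {P1@t=19, P3(miss)}
    N4 x:[23,70/3] y:[43,47] z:[17,22] -> miss, prune
  N5 x:[13,52/3] y:[28,47] z:[27,44] -> miss, prune

Summary -> nodes [0, 2, 1, 4, 5]; box-tests=5; leaf-entries=1; first=P1

== RESULT ==
1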